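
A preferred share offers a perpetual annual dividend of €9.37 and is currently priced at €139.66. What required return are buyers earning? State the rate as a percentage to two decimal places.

6.71%

P = C/r ⇒ r = C/P = €9.37/€139.66 = 0.067092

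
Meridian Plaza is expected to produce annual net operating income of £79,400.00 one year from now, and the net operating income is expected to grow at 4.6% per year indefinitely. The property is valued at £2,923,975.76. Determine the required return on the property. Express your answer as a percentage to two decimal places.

P = D₁/(r − g) ⇒ r = D₁/P + g = £79,400.0000/£2,923,975.76 + 0.046 = 0.027155 + 0.046 = 0.073155

7.32%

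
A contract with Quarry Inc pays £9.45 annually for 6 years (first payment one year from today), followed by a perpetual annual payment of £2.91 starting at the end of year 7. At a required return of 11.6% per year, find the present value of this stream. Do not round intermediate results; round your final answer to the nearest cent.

£52.28

PV of 6-year annuity: £9.45 × [1 − (1+0.116)^−6] / 0.116 = 39.29697
Perpetuity value at year 6: £2.91 / 0.116 = 25.08621
PV of perpetuity: 25.08621 / (1+0.116)^6 = 12.98524
Total PV = 39.29697 + 12.98524 = 52.28220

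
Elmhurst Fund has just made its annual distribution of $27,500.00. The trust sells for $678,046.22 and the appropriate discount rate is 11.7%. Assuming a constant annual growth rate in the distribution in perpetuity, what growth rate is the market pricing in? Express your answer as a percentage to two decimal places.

7.35%

P = D₀(1+g)/(r−g) ⇒ P(r−g) = D₀(1+g) ⇒ g(P+D₀) = P·r − D₀
g = (P·r − D₀)/(P + D₀) = ($678,046.22×0.117 − $27,500.00) / ($678,046.22 + $27,500.00) = 0.073463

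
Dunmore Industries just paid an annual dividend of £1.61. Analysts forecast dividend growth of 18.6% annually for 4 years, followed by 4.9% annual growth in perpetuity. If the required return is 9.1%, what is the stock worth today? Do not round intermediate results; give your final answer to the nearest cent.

D_1 = 1.90946
D_2 = 2.26462
D_3 = 2.68584
D_4 = 3.18540
Terminal value at year 4: TV = D_4×(1+g_2)/(r−g_2) = 3.34149/0.042 = 79.55928
P_0 = D_1/(1+r)^1 + D_2/(1+r)^2 + D_3/(1+r)^3 + D_4/(1+r)^4 + TV/(1+r)^4
    = 1.75019 + 1.90259 + 2.06826 + 2.24836 + 56.15544 = 64.12485

£64.12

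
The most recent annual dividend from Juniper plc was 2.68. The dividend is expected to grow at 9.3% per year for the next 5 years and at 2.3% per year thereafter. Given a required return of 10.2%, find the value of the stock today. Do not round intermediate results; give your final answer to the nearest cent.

46.39

D_1 = 2.92924
D_2 = 3.20166
D_3 = 3.49941
D_4 = 3.82486
D_5 = 4.18057
Terminal value at year 5: TV = D_5×(1+g_2)/(r−g_2) = 4.27672/0.079 = 54.13575
P_0 = D_1/(1+r)^1 + D_2/(1+r)^2 + D_3/(1+r)^3 + D_4/(1+r)^4 + D_5/(1+r)^5 + TV/(1+r)^5
    = 2.65811 + 2.63640 + 2.61487 + 2.59352 + 2.57234 + 33.31012 = 46.38536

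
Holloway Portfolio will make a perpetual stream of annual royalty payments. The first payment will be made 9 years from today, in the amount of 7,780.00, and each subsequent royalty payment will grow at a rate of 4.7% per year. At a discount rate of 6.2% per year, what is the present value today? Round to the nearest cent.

320547.36

Value at end of year 8: C₁ / (r − g) = 7,780.00 / (0.062 − 0.047) = 518,666.6667
Discount to today: PV = 518,666.6667 / (1 + 0.062)^8 = 518,666.6667 / 1.618066 = 320,547.36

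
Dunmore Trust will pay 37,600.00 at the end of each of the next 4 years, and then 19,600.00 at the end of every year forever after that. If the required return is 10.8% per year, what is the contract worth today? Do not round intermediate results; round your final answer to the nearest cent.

PV of 4-year annuity: 37,600.00 × [1 − (1+0.108)^−4] / 0.108 = 117151.83524
Perpetuity value at year 4: 19,600.00 / 0.108 = 181481.48148
PV of perpetuity: 181481.48148 / (1+0.108)^4 = 120412.97162
Total PV = 117151.83524 + 120412.97162 = 237564.80686

237564.81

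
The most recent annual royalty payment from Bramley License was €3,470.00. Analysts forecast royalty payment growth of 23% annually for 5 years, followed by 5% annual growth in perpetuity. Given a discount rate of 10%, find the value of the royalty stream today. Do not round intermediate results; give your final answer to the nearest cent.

D_1 = 4268.10000
D_2 = 5249.76300
D_3 = 6457.20849
D_4 = 7942.36644
D_5 = 9769.11072
Terminal value at year 5: TV = D_5×(1+g_2)/(r−g_2) = 10257.56626/0.05 = 205151.32521
P_0 = D_1/(1+r)^1 + D_2/(1+r)^2 + D_3/(1+r)^3 + D_4/(1+r)^4 + D_5/(1+r)^5 + TV/(1+r)^5
    = 3880.09091 + 4338.64711 + 4851.39631 + 5424.74315 + 6065.84916 + 127382.83228 = 151943.55891

€151943.56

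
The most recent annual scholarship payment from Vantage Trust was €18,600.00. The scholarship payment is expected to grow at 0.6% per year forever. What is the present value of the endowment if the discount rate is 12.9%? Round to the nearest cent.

D₁ = D₀ × (1 + g) = €18,600.00 × 1.006 = €18,711.6000
Growing perpetuity: P = D₁ / (r − g) = €18,711.6000 / (0.129 − 0.006) = €152,126.83

€152126.83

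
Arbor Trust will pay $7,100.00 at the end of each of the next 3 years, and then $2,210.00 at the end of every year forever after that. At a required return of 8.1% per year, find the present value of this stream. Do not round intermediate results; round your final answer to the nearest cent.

$39863.25

PV of 3-year annuity: $7,100.00 × [1 − (1+0.081)^−3] / 0.081 = 18264.42317
Perpetuity value at year 3: $2,210.00 / 0.081 = 27283.95062
PV of perpetuity: 27283.95062 / (1+0.081)^3 = 21598.82735
Total PV = 18264.42317 + 21598.82735 = 39863.25052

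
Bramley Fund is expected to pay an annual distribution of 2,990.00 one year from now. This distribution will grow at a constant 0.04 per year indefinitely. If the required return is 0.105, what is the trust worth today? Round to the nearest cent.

46000.00

Growing perpetuity: P = D₁ / (r − g) = 2,990.0000 / (0.105 − 0.04) = 46,000.00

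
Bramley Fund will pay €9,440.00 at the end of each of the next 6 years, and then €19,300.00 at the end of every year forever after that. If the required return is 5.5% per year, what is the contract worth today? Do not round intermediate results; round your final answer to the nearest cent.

€301653.16

PV of 6-year annuity: €9,440.00 × [1 − (1+0.055)^−6] / 0.055 = 47157.80611
Perpetuity value at year 6: €19,300.00 / 0.055 = 350909.09091
PV of perpetuity: 350909.09091 / (1+0.055)^6 = 254495.35595
Total PV = 47157.80611 + 254495.35595 = 301653.16207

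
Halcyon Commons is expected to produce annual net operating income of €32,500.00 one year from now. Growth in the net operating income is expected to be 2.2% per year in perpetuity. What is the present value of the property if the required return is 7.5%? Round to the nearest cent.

€613207.55

Growing perpetuity: P = D₁ / (r − g) = €32,500.0000 / (0.075 − 0.022) = €613,207.55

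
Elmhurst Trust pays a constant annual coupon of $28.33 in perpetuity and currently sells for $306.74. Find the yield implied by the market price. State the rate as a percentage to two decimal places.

P = C/r ⇒ r = C/P = $28.33/$306.74 = 0.092358

9.24%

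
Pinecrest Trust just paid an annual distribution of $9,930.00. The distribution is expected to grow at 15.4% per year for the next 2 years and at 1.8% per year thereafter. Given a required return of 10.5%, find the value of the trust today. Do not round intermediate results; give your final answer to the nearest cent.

$147926.27

D_1 = 11459.22000
D_2 = 13223.93988
Terminal value at year 2: TV = D_2×(1+g_2)/(r−g_2) = 13461.97080/0.087 = 154735.29653
P_0 = D_1/(1+r)^1 + D_2/(1+r)^2 + TV/(1+r)^2
    = 10370.33484 + 10830.19584 + 126725.73987 = 147926.27056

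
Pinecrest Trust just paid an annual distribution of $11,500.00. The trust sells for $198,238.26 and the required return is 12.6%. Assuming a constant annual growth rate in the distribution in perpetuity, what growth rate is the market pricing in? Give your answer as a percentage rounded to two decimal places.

6.43%

P = D₀(1+g)/(r−g) ⇒ P(r−g) = D₀(1+g) ⇒ g(P+D₀) = P·r − D₀
g = (P·r − D₀)/(P + D₀) = ($198,238.26×0.126 − $11,500.00) / ($198,238.26 + $11,500.00) = 0.064261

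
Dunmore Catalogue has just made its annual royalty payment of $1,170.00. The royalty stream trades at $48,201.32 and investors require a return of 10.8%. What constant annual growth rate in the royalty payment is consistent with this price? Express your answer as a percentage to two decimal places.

8.17%

P = D₀(1+g)/(r−g) ⇒ P(r−g) = D₀(1+g) ⇒ g(P+D₀) = P·r − D₀
g = (P·r − D₀)/(P + D₀) = ($48,201.32×0.108 − $1,170.00) / ($48,201.32 + $1,170.00) = 0.081743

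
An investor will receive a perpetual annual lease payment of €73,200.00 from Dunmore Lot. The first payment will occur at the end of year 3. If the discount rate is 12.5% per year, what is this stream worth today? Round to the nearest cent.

Value at end of year 2: C / r = €73,200.00 / 0.125 = €585,600.0000
Discount to today: PV = €585,600.0000 / (1 + 0.125)^2 = €585,600.0000 / 1.265625 = €462,696.30

€462696.30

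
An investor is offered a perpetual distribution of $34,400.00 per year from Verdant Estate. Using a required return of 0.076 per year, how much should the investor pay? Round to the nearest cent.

$452631.58

Level perpetuity: PV = C / r = $34,400.00 / 0.076 = $452,631.58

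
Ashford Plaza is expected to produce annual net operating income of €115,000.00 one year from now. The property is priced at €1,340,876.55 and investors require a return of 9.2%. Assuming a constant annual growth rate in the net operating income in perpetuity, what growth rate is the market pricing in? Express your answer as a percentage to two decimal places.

P = D₁/(r−g) ⇒ g = r − D₁/P = 0.092 − €115,000.00/€1,340,876.55 = 0.006235

0.62%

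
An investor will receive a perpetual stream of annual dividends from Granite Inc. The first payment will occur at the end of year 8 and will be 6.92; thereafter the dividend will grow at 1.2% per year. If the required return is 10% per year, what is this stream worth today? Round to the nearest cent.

40.35

Value at end of year 7: C₁ / (r − g) = 6.92 / (0.1 − 0.012) = 78.6364
Discount to today: PV = 78.6364 / (1 + 0.1)^7 = 78.6364 / 1.948717 = 40.35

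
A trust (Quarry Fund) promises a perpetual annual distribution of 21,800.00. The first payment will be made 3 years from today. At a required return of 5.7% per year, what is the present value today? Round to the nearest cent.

Value at end of year 2: C / r = 21,800.00 / 0.057 = 382,456.1404
Discount to today: PV = 382,456.1404 / (1 + 0.057)^2 = 382,456.1404 / 1.117249 = 342,319.52

342319.52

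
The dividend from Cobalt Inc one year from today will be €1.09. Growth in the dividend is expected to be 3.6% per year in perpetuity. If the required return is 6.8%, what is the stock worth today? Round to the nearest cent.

Growing perpetuity: P = D₁ / (r − g) = €1.0900 / (0.068 − 0.036) = €34.06

€34.06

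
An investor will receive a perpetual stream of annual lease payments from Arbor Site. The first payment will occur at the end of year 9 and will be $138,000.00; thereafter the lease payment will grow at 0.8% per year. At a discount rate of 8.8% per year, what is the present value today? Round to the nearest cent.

Value at end of year 8: C₁ / (r − g) = $138,000.00 / (0.088 − 0.008) = $1,725,000.0000
Discount to today: PV = $1,725,000.0000 / (1 + 0.088)^8 = $1,725,000.0000 / 1.963501 = $878,532.71

$878532.71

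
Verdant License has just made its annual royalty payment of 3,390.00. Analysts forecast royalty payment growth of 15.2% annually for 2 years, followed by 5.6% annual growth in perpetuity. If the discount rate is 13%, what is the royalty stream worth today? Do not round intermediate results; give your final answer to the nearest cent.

57257.51

D_1 = 3905.28000
D_2 = 4498.88256
Terminal value at year 2: TV = D_2×(1+g_2)/(r−g_2) = 4750.81998/0.074 = 64200.27005
P_0 = D_1/(1+r)^1 + D_2/(1+r)^2 + TV/(1+r)^2
    = 3456.00000 + 3523.28496 + 50278.22856 = 57257.51351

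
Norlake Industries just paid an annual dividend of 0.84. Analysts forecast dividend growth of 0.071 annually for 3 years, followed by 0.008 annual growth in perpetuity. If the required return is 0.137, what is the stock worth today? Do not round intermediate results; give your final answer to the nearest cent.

D_1 = 0.89964
D_2 = 0.96351
D_3 = 1.03192
Terminal value at year 3: TV = D_3×(1+g_2)/(r−g_2) = 1.04018/0.129 = 8.06341
P_0 = D_1/(1+r)^1 + D_2/(1+r)^2 + D_3/(1+r)^3 + TV/(1+r)^3
    = 0.79124 + 0.74531 + 0.70205 + 5.48576 = 7.72436

7.72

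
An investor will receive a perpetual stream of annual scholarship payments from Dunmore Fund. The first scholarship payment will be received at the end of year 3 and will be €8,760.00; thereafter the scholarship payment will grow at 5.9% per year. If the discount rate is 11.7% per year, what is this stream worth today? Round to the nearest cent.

€121051.39

Value at end of year 2: C₁ / (r − g) = €8,760.00 / (0.117 − 0.059) = €151,034.4828
Discount to today: PV = €151,034.4828 / (1 + 0.117)^2 = €151,034.4828 / 1.247689 = €121,051.39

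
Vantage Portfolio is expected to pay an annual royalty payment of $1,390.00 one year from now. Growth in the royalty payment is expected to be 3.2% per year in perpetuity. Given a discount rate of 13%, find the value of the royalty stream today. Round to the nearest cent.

$14183.67

Growing perpetuity: P = D₁ / (r − g) = $1,390.0000 / (0.13 − 0.032) = $14,183.67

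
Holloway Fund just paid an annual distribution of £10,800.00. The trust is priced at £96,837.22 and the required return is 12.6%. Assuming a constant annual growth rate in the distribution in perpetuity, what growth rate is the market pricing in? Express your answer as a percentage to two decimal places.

P = D₀(1+g)/(r−g) ⇒ P(r−g) = D₀(1+g) ⇒ g(P+D₀) = P·r − D₀
g = (P·r − D₀)/(P + D₀) = (£96,837.22×0.126 − £10,800.00) / (£96,837.22 + £10,800.00) = 0.013020

1.30%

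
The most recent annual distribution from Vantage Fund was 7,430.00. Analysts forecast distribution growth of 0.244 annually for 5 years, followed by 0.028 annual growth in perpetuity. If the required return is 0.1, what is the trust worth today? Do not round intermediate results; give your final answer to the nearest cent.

250789.98

D_1 = 9242.92000
D_2 = 11498.19248
D_3 = 14303.75145
D_4 = 17793.86680
D_5 = 22135.57030
Terminal value at year 5: TV = D_5×(1+g_2)/(r−g_2) = 22755.36626/0.072 = 316046.75368
P_0 = D_1/(1+r)^1 + D_2/(1+r)^2 + D_3/(1+r)^3 + D_4/(1+r)^4 + D_5/(1+r)^5 + TV/(1+r)^5
    = 8402.65455 + 9502.63841 + 10746.62017 + 12153.45045 + 13744.44760 + 196240.16844 = 250789.97961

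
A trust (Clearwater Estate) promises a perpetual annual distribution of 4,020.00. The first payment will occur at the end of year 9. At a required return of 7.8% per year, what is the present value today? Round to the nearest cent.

Value at end of year 8: C / r = 4,020.00 / 0.078 = 51,538.4615
Discount to today: PV = 51,538.4615 / (1 + 0.078)^8 = 51,538.4615 / 1.823686 = 28,260.60

28260.60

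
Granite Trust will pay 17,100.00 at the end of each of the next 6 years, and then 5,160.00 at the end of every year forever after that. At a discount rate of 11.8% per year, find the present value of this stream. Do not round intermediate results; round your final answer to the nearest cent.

93098.35

PV of 6-year annuity: 17,100.00 × [1 − (1+0.118)^−6] / 0.118 = 70705.10896
Perpetuity value at year 6: 5,160.00 / 0.118 = 43728.81356
PV of perpetuity: 43728.81356 / (1+0.118)^6 = 22393.23682
Total PV = 70705.10896 + 22393.23682 = 93098.34578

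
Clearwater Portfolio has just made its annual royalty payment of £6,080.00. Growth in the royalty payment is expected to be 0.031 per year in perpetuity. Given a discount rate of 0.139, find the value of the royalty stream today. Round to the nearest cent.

£58041.48

D₁ = D₀ × (1 + g) = £6,080.00 × 1.031 = £6,268.4800
Growing perpetuity: P = D₁ / (r − g) = £6,268.4800 / (0.139 − 0.031) = £58,041.48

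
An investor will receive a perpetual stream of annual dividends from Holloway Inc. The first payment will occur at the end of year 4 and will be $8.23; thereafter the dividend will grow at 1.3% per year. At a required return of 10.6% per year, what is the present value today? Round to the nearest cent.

Value at end of year 3: C₁ / (r − g) = $8.23 / (0.106 − 0.013) = $88.4946
Discount to today: PV = $88.4946 / (1 + 0.106)^3 = $88.4946 / 1.352899 = $65.41

$65.41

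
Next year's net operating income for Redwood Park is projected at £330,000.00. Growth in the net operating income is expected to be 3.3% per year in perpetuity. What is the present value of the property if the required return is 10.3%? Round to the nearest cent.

Growing perpetuity: P = D₁ / (r − g) = £330,000.0000 / (0.103 − 0.033) = £4,714,285.71

£4714285.71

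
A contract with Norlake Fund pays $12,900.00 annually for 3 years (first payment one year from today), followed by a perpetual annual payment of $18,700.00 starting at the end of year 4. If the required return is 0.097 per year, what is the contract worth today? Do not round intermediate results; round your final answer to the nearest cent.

$178283.24

PV of 3-year annuity: $12,900.00 × [1 − (1+0.097)^−3] / 0.097 = 32250.58452
Perpetuity value at year 3: $18,700.00 / 0.097 = 192783.50515
PV of perpetuity: 192783.50515 / (1+0.097)^3 = 146032.65783
Total PV = 32250.58452 + 146032.65783 = 178283.24235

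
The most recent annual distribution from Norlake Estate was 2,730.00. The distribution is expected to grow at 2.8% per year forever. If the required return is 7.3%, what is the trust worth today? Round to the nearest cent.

62365.33

D₁ = D₀ × (1 + g) = 2,730.00 × 1.028 = 2,806.4400
Growing perpetuity: P = D₁ / (r − g) = 2,806.4400 / (0.073 − 0.028) = 62,365.33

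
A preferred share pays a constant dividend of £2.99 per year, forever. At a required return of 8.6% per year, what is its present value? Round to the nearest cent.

£34.77

Level perpetuity: PV = C / r = £2.99 / 0.086 = £34.77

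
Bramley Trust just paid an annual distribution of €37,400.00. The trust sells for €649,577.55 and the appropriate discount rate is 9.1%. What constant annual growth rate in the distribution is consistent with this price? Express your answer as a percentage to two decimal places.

3.16%

P = D₀(1+g)/(r−g) ⇒ P(r−g) = D₀(1+g) ⇒ g(P+D₀) = P·r − D₀
g = (P·r − D₀)/(P + D₀) = (€649,577.55×0.091 − €37,400.00) / (€649,577.55 + €37,400.00) = 0.031604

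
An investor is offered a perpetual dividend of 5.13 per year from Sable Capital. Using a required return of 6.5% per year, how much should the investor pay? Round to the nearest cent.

Level perpetuity: PV = C / r = 5.13 / 0.065 = 78.92

78.92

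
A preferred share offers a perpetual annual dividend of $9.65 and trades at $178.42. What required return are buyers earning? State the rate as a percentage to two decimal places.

P = C/r ⇒ r = C/P = $9.65/$178.42 = 0.054086

5.41%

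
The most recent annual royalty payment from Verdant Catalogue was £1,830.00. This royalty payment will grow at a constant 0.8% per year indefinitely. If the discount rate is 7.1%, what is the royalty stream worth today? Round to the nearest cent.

£29280.00

D₁ = D₀ × (1 + g) = £1,830.00 × 1.008 = £1,844.6400
Growing perpetuity: P = D₁ / (r − g) = £1,844.6400 / (0.071 − 0.008) = £29,280.00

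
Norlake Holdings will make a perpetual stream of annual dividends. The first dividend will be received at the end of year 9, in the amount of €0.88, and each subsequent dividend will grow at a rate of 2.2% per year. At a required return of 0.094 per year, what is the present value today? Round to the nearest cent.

€5.96

Value at end of year 8: C₁ / (r − g) = €0.88 / (0.094 − 0.022) = €12.2222
Discount to today: PV = €12.2222 / (1 + 0.094)^8 = €12.2222 / 2.051817 = €5.96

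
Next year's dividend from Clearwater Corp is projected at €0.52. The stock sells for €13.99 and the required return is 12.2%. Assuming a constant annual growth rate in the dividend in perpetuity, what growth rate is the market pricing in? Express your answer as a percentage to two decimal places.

P = D₁/(r−g) ⇒ g = r − D₁/P = 0.122 − €0.52/€13.99 = 0.084831

8.48%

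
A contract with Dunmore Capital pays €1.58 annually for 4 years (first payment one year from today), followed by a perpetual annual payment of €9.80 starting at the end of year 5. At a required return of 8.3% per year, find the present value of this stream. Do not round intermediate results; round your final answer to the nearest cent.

PV of 4-year annuity: €1.58 × [1 − (1+0.083)^−4] / 0.083 = 5.19840
Perpetuity value at year 4: €9.80 / 0.083 = 118.07229
PV of perpetuity: 118.07229 / (1+0.083)^4 = 85.82902
Total PV = 5.19840 + 85.82902 = 91.02743

€91.03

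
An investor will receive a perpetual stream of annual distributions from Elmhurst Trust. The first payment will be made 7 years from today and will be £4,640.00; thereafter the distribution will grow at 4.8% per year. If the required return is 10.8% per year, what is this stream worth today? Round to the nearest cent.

£41795.37

Value at end of year 6: C₁ / (r − g) = £4,640.00 / (0.108 − 0.048) = £77,333.3333
Discount to today: PV = £77,333.3333 / (1 + 0.108)^6 = £77,333.3333 / 1.850285 = £41,795.37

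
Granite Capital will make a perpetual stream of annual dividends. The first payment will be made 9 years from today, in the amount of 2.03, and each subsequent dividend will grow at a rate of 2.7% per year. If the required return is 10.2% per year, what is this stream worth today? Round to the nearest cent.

12.44

Value at end of year 8: C₁ / (r − g) = 2.03 / (0.102 − 0.027) = 27.0667
Discount to today: PV = 27.0667 / (1 + 0.102)^8 = 27.0667 / 2.174967 = 12.44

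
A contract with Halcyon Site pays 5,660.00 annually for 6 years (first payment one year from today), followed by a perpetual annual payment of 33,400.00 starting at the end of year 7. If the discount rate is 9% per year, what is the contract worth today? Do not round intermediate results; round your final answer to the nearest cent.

246671.73

PV of 6-year annuity: 5,660.00 × [1 − (1+0.09)^−6] / 0.09 = 25390.29922
Perpetuity value at year 6: 33,400.00 / 0.09 = 371111.11111
PV of perpetuity: 371111.11111 / (1+0.09)^6 = 221281.43020
Total PV = 25390.29922 + 221281.43020 = 246671.72942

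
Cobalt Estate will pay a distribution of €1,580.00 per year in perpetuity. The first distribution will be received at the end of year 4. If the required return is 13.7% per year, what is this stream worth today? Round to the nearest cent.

Value at end of year 3: C / r = €1,580.00 / 0.137 = €11,532.8467
Discount to today: PV = €11,532.8467 / (1 + 0.137)^3 = €11,532.8467 / 1.469878 = €7,846.12

€7846.12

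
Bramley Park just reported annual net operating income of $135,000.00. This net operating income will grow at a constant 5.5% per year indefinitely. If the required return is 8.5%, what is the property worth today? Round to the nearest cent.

$4747500.00

D₁ = D₀ × (1 + g) = $135,000.00 × 1.055 = $142,425.0000
Growing perpetuity: P = D₁ / (r − g) = $142,425.0000 / (0.085 − 0.055) = $4,747,500.00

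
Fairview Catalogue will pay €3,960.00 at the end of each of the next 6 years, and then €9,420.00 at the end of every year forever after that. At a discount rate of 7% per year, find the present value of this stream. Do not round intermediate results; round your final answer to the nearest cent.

PV of 6-year annuity: €3,960.00 × [1 − (1+0.07)^−6] / 0.07 = 18875.49705
Perpetuity value at year 6: €9,420.00 / 0.07 = 134571.42857
PV of perpetuity: 134571.42857 / (1+0.07)^6 = 89670.62498
Total PV = 18875.49705 + 89670.62498 = 108546.12203

€108546.12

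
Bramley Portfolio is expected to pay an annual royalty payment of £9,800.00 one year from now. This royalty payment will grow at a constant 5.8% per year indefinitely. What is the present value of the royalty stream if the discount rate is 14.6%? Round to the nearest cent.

£111363.64

Growing perpetuity: P = D₁ / (r − g) = £9,800.0000 / (0.146 − 0.058) = £111,363.64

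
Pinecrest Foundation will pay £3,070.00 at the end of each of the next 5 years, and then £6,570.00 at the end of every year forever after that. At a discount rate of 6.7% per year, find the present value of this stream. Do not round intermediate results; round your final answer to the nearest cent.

PV of 5-year annuity: £3,070.00 × [1 − (1+0.067)^−5] / 0.067 = 12689.36676
Perpetuity value at year 5: £6,570.00 / 0.067 = 98059.70149
PV of perpetuity: 98059.70149 / (1+0.067)^5 = 70903.62996
Total PV = 12689.36676 + 70903.62996 = 83592.99672

£83593.00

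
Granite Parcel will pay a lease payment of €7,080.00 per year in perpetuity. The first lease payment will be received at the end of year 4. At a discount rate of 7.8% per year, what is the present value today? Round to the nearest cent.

Value at end of year 3: C / r = €7,080.00 / 0.078 = €90,769.2308
Discount to today: PV = €90,769.2308 / (1 + 0.078)^3 = €90,769.2308 / 1.252727 = €72,457.34

€72457.34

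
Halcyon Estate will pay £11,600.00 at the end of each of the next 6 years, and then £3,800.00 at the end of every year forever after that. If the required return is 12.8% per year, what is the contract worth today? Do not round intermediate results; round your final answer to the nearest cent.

PV of 6-year annuity: £11,600.00 × [1 − (1+0.128)^−6] / 0.128 = 46631.00292
Perpetuity value at year 6: £3,800.00 / 0.128 = 29687.50000
PV of perpetuity: 29687.50000 / (1+0.128)^6 = 14411.82663
Total PV = 46631.00292 + 14411.82663 = 61042.82955

£61042.83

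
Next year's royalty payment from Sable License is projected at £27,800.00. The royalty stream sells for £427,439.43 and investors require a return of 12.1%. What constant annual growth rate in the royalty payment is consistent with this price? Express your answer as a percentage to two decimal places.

5.60%

P = D₁/(r−g) ⇒ g = r − D₁/P = 0.121 − £27,800.00/£427,439.43 = 0.055962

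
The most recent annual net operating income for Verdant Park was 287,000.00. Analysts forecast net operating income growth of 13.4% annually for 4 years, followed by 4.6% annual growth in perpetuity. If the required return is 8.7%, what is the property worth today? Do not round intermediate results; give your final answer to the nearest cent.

D_1 = 325458.00000
D_2 = 369069.37200
D_3 = 418524.66785
D_4 = 474606.97334
Terminal value at year 4: TV = D_4×(1+g_2)/(r−g_2) = 496438.89411/0.041 = 12108265.71008
P_0 = D_1/(1+r)^1 + D_2/(1+r)^2 + D_3/(1+r)^3 + D_4/(1+r)^4 + TV/(1+r)^4
    = 299409.38362 + 312355.32753 + 325861.03167 + 339950.69909 + 8672888.56708 = 9950465.00900

9950465.01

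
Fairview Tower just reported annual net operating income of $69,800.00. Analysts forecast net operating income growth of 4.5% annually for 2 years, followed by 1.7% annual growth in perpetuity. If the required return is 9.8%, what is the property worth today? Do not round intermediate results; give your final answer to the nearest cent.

$923469.90

D_1 = 72941.00000
D_2 = 76223.34500
Terminal value at year 2: TV = D_2×(1+g_2)/(r−g_2) = 77519.14186/0.081 = 957026.44278
P_0 = D_1/(1+r)^1 + D_2/(1+r)^2 + TV/(1+r)^2
    = 66430.78324 + 63224.19717 + 793814.91997 = 923469.90038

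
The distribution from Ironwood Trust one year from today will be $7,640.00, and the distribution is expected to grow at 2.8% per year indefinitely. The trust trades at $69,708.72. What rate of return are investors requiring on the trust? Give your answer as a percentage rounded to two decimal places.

P = D₁/(r − g) ⇒ r = D₁/P + g = $7,640.0000/$69,708.72 + 0.028 = 0.109599 + 0.028 = 0.137599

13.76%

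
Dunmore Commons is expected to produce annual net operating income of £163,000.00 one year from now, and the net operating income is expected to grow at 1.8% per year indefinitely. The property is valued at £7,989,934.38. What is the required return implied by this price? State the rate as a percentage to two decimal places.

3.84%

P = D₁/(r − g) ⇒ r = D₁/P + g = £163,000.0000/£7,989,934.38 + 0.018 = 0.020401 + 0.018 = 0.038401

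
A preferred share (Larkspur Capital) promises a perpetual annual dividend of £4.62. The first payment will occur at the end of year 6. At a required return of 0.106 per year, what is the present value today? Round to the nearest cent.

Value at end of year 5: C / r = £4.62 / 0.106 = £43.5849
Discount to today: PV = £43.5849 / (1 + 0.106)^5 = £43.5849 / 1.654915 = £26.34

£26.34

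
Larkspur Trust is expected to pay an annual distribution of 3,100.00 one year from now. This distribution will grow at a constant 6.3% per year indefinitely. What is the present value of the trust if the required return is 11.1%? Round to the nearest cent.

Growing perpetuity: P = D₁ / (r − g) = 3,100.0000 / (0.111 − 0.063) = 64,583.33

64583.33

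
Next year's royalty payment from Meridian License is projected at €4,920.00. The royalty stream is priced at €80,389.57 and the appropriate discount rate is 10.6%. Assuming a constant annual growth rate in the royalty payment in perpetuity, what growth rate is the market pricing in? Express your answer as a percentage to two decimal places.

4.48%

P = D₁/(r−g) ⇒ g = r − D₁/P = 0.106 − €4,920.00/€80,389.57 = 0.044798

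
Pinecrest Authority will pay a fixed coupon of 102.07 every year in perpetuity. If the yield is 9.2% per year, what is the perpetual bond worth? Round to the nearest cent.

1109.46

Level perpetuity: PV = C / r = 102.07 / 0.092 = 1,109.46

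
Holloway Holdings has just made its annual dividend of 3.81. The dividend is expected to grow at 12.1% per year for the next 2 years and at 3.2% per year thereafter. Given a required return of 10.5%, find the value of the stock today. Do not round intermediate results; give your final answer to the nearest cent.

D_1 = 4.27101
D_2 = 4.78780
Terminal value at year 2: TV = D_2×(1+g_2)/(r−g_2) = 4.94101/0.073 = 67.68509
P_0 = D_1/(1+r)^1 + D_2/(1+r)^2 + TV/(1+r)^2
    = 3.86517 + 3.92113 + 55.43301 = 63.21931

63.22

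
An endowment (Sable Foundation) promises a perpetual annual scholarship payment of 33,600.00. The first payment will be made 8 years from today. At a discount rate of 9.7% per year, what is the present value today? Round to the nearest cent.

181184.55

Value at end of year 7: C / r = 33,600.00 / 0.097 = 346,391.7526
Discount to today: PV = 346,391.7526 / (1 + 0.097)^7 = 346,391.7526 / 1.911817 = 181,184.55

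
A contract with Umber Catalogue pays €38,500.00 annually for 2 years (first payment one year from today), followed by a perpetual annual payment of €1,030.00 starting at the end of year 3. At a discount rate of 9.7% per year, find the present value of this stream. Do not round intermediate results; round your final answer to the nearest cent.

PV of 2-year annuity: €38,500.00 × [1 − (1+0.097)^−2] / 0.097 = 67088.16371
Perpetuity value at year 2: €1,030.00 / 0.097 = 10618.55670
PV of perpetuity: 10618.55670 / (1+0.097)^2 = 8823.73050
Total PV = 67088.16371 + 8823.73050 = 75911.89421

€75911.89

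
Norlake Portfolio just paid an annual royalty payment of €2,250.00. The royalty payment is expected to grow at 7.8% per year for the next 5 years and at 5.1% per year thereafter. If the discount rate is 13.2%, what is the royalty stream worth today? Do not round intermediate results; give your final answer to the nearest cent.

€32603.33

D_1 = 2425.50000
D_2 = 2614.68900
D_3 = 2818.63474
D_4 = 3038.48825
D_5 = 3275.49034
Terminal value at year 5: TV = D_5×(1+g_2)/(r−g_2) = 3442.54034/0.081 = 42500.49806
P_0 = D_1/(1+r)^1 + D_2/(1+r)^2 + D_3/(1+r)^3 + D_4/(1+r)^4 + D_5/(1+r)^5 + TV/(1+r)^5
    = 2142.66784 + 2040.45577 + 1943.11954 + 1850.42656 + 1762.15533 + 22864.50930 = 32603.33435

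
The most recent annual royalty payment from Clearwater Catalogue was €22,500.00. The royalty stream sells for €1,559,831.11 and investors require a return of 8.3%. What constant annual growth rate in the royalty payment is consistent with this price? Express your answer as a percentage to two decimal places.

6.76%

P = D₀(1+g)/(r−g) ⇒ P(r−g) = D₀(1+g) ⇒ g(P+D₀) = P·r − D₀
g = (P·r − D₀)/(P + D₀) = (€1,559,831.11×0.083 − €22,500.00) / (€1,559,831.11 + €22,500.00) = 0.067600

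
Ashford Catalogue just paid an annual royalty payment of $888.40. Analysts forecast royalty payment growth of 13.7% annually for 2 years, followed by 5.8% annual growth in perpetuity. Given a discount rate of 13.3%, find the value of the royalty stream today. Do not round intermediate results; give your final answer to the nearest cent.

$14407.23

D_1 = 1010.11080
D_2 = 1148.49598
Terminal value at year 2: TV = D_2×(1+g_2)/(r−g_2) = 1215.10875/0.075 = 16201.44995
P_0 = D_1/(1+r)^1 + D_2/(1+r)^2 + TV/(1+r)^2
    = 891.53645 + 894.68398 + 12621.00863 = 14407.22906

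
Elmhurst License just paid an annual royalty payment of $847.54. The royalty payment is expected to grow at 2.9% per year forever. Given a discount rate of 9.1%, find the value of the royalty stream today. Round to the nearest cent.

D₁ = D₀ × (1 + g) = $847.54 × 1.029 = $872.1187
Growing perpetuity: P = D₁ / (r − g) = $872.1187 / (0.091 − 0.029) = $14,066.43

$14066.43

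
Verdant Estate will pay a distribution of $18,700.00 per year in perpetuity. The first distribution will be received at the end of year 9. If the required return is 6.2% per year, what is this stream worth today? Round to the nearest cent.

Value at end of year 8: C / r = $18,700.00 / 0.062 = $301,612.9032
Discount to today: PV = $301,612.9032 / (1 + 0.062)^8 = $301,612.9032 / 1.618066 = $186,403.38

$186403.38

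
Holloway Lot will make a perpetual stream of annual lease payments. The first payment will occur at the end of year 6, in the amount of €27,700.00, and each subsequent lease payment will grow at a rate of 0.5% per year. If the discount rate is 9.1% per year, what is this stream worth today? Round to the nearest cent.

€208380.73

Value at end of year 5: C₁ / (r − g) = €27,700.00 / (0.091 − 0.005) = €322,093.0233
Discount to today: PV = €322,093.0233 / (1 + 0.091)^5 = €322,093.0233 / 1.545695 = €208,380.73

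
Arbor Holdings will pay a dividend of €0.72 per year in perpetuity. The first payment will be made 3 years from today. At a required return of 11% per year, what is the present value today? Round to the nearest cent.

€5.31

Value at end of year 2: C / r = €0.72 / 0.11 = €6.5455
Discount to today: PV = €6.5455 / (1 + 0.11)^2 = €6.5455 / 1.232100 = €5.31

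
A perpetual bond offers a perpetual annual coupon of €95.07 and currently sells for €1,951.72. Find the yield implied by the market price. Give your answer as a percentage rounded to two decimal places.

4.87%

P = C/r ⇒ r = C/P = €95.07/€1,951.72 = 0.048711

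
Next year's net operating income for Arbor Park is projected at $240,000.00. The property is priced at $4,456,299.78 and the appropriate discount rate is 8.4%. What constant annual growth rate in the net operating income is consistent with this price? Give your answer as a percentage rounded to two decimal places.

P = D₁/(r−g) ⇒ g = r − D₁/P = 0.084 − $240,000.00/$4,456,299.78 = 0.030144

3.01%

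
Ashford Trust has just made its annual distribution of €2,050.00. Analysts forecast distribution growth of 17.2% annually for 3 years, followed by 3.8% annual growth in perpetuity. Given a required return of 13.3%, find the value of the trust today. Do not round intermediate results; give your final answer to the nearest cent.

D_1 = 2402.60000
D_2 = 2815.84720
D_3 = 3300.17292
Terminal value at year 3: TV = D_3×(1+g_2)/(r−g_2) = 3425.57949/0.095 = 36058.73147
P_0 = D_1/(1+r)^1 + D_2/(1+r)^2 + D_3/(1+r)^3 + TV/(1+r)^3
    = 2120.56487 + 2193.55872 + 2269.06515 + 24792.52243 = 31375.71117

€31375.71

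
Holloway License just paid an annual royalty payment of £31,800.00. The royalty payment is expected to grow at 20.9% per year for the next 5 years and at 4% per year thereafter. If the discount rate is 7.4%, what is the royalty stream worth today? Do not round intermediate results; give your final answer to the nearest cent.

D_1 = 38446.20000
D_2 = 46481.45580
D_3 = 56196.08006
D_4 = 67941.06080
D_5 = 82140.74250
Terminal value at year 5: TV = D_5×(1+g_2)/(r−g_2) = 85426.37220/0.034 = 2512540.35887
P_0 = D_1/(1+r)^1 + D_2/(1+r)^2 + D_3/(1+r)^3 + D_4/(1+r)^4 + D_5/(1+r)^5 + TV/(1+r)^5
    = 35797.20670 + 40296.85559 + 45362.10280 + 51064.04310 + 57482.70773 + 1758294.58952 = 1988297.50545

£1988297.51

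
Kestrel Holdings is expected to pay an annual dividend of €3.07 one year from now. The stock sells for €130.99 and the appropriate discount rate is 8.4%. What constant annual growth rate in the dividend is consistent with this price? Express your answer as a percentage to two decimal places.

P = D₁/(r−g) ⇒ g = r − D₁/P = 0.084 − €3.07/€130.99 = 0.060563

6.06%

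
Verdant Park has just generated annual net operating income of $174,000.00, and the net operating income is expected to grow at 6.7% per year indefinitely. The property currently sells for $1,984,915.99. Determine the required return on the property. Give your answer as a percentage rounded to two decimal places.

16.05%

D₁ = $174,000.00 × 1.067 = $185,658.0000
P = D₁/(r − g) ⇒ r = D₁/P + g = $185,658.0000/$1,984,915.99 + 0.067 = 0.093534 + 0.067 = 0.160534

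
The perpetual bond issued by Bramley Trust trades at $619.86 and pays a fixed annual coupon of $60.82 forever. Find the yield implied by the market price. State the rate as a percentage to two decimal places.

9.81%

P = C/r ⇒ r = C/P = $60.82/$619.86 = 0.098119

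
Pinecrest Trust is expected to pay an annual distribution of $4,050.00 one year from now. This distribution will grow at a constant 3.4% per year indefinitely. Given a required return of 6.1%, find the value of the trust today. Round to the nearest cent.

$150000.00

Growing perpetuity: P = D₁ / (r − g) = $4,050.0000 / (0.061 − 0.034) = $150,000.00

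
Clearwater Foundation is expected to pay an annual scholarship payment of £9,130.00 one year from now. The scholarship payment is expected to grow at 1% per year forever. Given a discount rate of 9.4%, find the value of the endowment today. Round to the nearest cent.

£108690.48

Growing perpetuity: P = D₁ / (r − g) = £9,130.0000 / (0.094 − 0.01) = £108,690.48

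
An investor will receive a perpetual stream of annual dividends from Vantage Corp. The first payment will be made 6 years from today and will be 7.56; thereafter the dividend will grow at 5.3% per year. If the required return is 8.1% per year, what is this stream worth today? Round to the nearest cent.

182.91

Value at end of year 5: C₁ / (r − g) = 7.56 / (0.081 − 0.053) = 270.0000
Discount to today: PV = 270.0000 / (1 + 0.081)^5 = 270.0000 / 1.476143 = 182.91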